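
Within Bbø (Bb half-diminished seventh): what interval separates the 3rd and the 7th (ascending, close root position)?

perfect 5th

Bbø7 (Bb half-diminished seventh): Bb, Db, Fb, Ab.
3rd = Db; 7th = Ab.
Counting 5 letters and 7 half steps from Db gives a perfect fifth.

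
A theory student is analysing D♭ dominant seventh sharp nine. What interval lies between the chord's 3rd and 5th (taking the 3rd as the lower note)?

minor 3rd

Spelling the chord: D♭–F–A♭–C♭–E.
3rd = F; 5th = A♭.
From F to A♭: 3 semitones over a third = minor.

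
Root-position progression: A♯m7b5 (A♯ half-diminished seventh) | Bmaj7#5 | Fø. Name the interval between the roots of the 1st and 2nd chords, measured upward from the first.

minor 2nd

The roots are A♯ and B.
2 letter names make it a second; at 1 semitone (a half step narrower than major) the quality is minor.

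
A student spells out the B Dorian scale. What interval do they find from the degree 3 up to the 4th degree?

major second

The scale runs B C# D E F# G# A.
Degree 3 = D; 4th scale degree = E.
D up to E spans 2 letter names and 2 semitones — a major second.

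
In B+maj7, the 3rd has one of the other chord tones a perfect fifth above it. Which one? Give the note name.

A#

B augmented major seventh is spelled B–D♯–F𝄪–A♯.
The 3rd is D♯. A perfect fifth above D♯ is A♯.
A♯ is the chord's 7th.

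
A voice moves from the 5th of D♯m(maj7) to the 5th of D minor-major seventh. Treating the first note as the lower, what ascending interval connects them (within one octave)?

The 5th of D♯m(maj7) is A♯; the 5th of D minor-major seventh is A.
A♯ up to A is 11 semitones, a half step narrower than a perfect octave, so the interval is diminished.

diminished octave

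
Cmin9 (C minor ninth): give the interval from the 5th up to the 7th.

m3

Cmin9: C–E♭–G–B♭–D.
That puts G below B♭.
G up to B♭ is 3 semitones, a half step narrower than a major third, so the interval is minor.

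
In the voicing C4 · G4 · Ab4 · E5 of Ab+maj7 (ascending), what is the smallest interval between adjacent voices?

Adjacent intervals: C4→G4 = perfect fifth; G4→Ab4 = minor second; Ab4→E5 = augmented fifth.
The smallest is G4 to Ab4, a minor second (1 semitone).

m2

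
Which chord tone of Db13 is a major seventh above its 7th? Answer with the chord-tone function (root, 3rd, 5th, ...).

13th

Db dominant thirteenth is spelled Db F Ab Cb Eb Bb.
The 7th is Cb. A major seventh above Cb is Bb.
Bb is the chord's 13th.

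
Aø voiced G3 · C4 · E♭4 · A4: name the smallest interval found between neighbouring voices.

Adjacent intervals: G3→C4 = perfect fourth; C4→E♭4 = minor third; E♭4→A4 = augmented fourth.
The smallest is C4 to E♭4, a minor third (3 semitones).

minor third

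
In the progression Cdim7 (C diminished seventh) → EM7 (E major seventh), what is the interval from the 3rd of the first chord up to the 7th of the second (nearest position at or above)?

augmented seventh

The 3rd of Cdim7 (C diminished seventh) is Eb; the 7th of EM7 (E major seventh) is D#.
7 letter names make it a seventh; at 12 semitones (a half step wider than major) the quality is augmented.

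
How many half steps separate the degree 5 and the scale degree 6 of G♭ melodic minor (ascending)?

The scale is G♭ A♭ B𝄫 C♭ D♭ E♭ F.
D♭ up to E♭ is a major second — 2 semitones.

2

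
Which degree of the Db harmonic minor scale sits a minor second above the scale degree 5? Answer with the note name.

The scale is Db Eb Fb Gb Ab Bbb C.
The scale degree 5 is Ab; a minor second above that is Bbb — scale degree 6.

Bbb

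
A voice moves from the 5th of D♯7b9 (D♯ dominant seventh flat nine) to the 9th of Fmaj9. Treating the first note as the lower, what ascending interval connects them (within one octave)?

The 5th of D♯7b9 (D♯ dominant seventh flat nine) is A♯; the 9th of Fmaj9 is G.
A♯ up to G is 9 semitones, a whole step narrower than a major seventh, so the interval is diminished.

diminished seventh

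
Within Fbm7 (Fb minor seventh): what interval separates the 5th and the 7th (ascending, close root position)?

minor third

The chord tones of Fbm7 are Fb, Abb, Cb, Ebb.
The 5th is Cb and the 7th is Ebb.
Cb up to Ebb is 3 semitones, a half step narrower than a major third, so the interval is minor.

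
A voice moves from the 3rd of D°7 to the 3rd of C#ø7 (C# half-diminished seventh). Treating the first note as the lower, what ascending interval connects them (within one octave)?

D°7 has F as its 3rd, and C#ø7 (C# half-diminished seventh) has E as its 3rd.
F up to E spans 7 letter names and 11 semitones — a major seventh.

major 7th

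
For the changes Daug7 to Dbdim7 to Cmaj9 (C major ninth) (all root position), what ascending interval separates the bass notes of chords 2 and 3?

The roots are Db and C.
Db up to C spans 7 letter names and 11 semitones — a major seventh.

major seventh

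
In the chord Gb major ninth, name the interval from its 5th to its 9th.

Gb major ninth is spelled Gb, Bb, Db, F, Ab.
That puts Db below Ab.
Counting 5 letters and 7 half steps from Db gives a perfect fifth.

perfect fifth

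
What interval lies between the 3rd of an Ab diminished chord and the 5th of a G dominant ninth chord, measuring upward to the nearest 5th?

augmented second

Ab diminished has Cb as its 3rd, and G dominant ninth has D as its 5th.
From Cb to D: 3 semitones over a second = augmented.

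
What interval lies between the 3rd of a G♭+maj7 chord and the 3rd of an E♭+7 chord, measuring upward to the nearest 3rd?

The 3rd of G♭+maj7 is B♭; the 3rd of E♭+7 is G.
Counting 6 letters and 9 half steps from B♭ gives a major sixth.

major sixth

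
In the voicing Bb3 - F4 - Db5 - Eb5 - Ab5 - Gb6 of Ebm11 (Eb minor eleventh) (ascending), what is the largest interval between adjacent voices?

Adjacent intervals: Bb3→F4 = perfect fifth; F4→Db5 = minor sixth; Db5→Eb5 = major second; Eb5→Ab5 = perfect fourth; Ab5→Gb6 = minor seventh.
The largest is Ab5 to Gb6, a minor seventh (10 semitones).

minor seventh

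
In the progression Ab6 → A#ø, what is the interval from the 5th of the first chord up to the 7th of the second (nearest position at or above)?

Ab6 has Eb as its 5th, and A#ø has G# as its 7th.
Eb up to G# is 5 semitones, a half step wider than a major third, so the interval is augmented.

augmented 3rd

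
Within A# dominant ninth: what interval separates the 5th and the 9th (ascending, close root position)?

The chord tones of A#9 are A#, C##, E#, G#, B#.
That puts E# below B#.
Counting 5 letters and 7 half steps from E# gives a perfect fifth.

P5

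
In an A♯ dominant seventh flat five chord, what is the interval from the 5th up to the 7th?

M3

A♯ dominant seventh flat five: A♯ C𝄪 E G♯.
That puts E below G♯.
Counting 3 letters and 4 half steps from E gives a major third.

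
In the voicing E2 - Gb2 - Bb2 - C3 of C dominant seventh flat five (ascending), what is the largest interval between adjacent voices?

Adjacent intervals: E2→Gb2 = diminished third; Gb2→Bb2 = major third; Bb2→C3 = major second.
The largest is Gb2 to Bb2, a major third (4 semitones).

major third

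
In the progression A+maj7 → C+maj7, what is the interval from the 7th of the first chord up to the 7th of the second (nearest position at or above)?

minor third

A+maj7 has G♯ as its 7th, and C+maj7 has B as its 7th.
3 letter names make it a third; at 3 semitones (a half step narrower than major) the quality is minor.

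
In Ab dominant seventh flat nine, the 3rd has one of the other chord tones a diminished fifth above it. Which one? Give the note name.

Gb

Ab7b9 is spelled Ab-C-Eb-Gb-Bbb.
The 3rd is C. A diminished fifth above C is Gb.
Gb is the chord's 7th.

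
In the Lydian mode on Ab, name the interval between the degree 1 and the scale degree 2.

Ab lydian: Ab Bb C D Eb F G.
So we need the interval from Ab up to Bb.
Counting 2 letters and 2 half steps from Ab gives a major second.

major 2nd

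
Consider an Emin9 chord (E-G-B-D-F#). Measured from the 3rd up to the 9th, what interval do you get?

major seventh

The 3rd is G and the 9th is F#.
Counting 7 letters and 11 half steps from G gives a major seventh.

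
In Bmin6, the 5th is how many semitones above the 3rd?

Bm6 (B minor sixth) is spelled B–D–F♯–G♯.
D to F♯ is a major third: 4 semitones.

4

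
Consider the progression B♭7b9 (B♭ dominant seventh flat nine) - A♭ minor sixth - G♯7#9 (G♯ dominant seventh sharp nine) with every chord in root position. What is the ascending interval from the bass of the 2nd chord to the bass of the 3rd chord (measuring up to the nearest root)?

augmented seventh

The roots are A♭ and G♯.
From A♭ to G♯: 12 semitones over a seventh = augmented.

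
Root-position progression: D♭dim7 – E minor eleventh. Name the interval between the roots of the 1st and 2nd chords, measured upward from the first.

augmented 2nd

The roots are D♭ and E.
D♭ up to E is 3 semitones, a half step wider than a major second, so the interval is augmented.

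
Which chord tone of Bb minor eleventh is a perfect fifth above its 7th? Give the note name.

Eb

Bbm11: Bb–Db–F–Ab–C–Eb.
The 7th is Ab. A perfect fifth above Ab is Eb.
Eb is the chord's 11th.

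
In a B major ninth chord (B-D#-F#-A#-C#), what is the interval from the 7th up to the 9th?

minor third

That puts A# below C#.
3 letter names make it a third; at 3 semitones (a half step narrower than major) the quality is minor.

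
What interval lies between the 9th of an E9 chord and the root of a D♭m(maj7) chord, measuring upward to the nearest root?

diminished 6th

E9 has F♯ as its 9th, and D♭m(maj7) has D♭ as its root.
From F♯ to D♭: 7 semitones over a sixth = diminished.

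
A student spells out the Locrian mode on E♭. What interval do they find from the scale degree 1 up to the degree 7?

E♭ locrian: E♭ F♭ G♭ A♭ B𝄫 C♭ D♭.
Scale degree 1 = E♭; degree 7 = D♭.
E♭ up to D♭ is 10 semitones, a half step narrower than a major seventh, so the interval is minor.

minor seventh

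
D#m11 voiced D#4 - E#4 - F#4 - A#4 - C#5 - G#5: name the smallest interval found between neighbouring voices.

Adjacent intervals: D#4→E#4 = major second; E#4→F#4 = minor second; F#4→A#4 = major third; A#4→C#5 = minor third; C#5→G#5 = perfect fifth.
The smallest is E#4 to F#4, a minor second (1 semitone).

minor second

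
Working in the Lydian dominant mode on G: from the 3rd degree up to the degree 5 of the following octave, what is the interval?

m10

G lydian dominant: G A B C# D E F.
So we need the interval from B up to D.
From B to D: 15 semitones over a tenth = minor.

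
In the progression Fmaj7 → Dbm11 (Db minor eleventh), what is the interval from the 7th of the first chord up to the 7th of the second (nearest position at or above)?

The 7th of Fmaj7 is E; the 7th of Dbm11 (Db minor eleventh) is Cb.
6 letter names make it a sixth; at 7 semitones (a whole step narrower than major) the quality is diminished.

diminished sixth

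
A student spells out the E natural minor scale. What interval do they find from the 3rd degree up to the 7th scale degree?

perfect fifth

E natural minor: E F♯ G A B C D.
3rd degree = G; 7th scale degree = D.
From G to D is 7 semitones, exactly the perfect fifth.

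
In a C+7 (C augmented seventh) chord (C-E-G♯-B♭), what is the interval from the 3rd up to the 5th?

That puts E below G♯.
From E to G♯ is 4 semitones, exactly the major third.

major third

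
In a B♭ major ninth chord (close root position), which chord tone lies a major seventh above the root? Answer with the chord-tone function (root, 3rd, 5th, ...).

7th

B♭maj9 (B♭ major ninth): B♭–D–F–A–C.
The root is B♭. A major seventh above B♭ is A.
A is the chord's 7th.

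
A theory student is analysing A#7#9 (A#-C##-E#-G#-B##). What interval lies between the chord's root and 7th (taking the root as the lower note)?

minor seventh

The root is A# and the 7th is G#.
From A# to G#: 10 semitones over a seventh = minor.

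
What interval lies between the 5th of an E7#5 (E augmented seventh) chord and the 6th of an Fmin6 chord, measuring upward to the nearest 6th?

The 5th of E7#5 (E augmented seventh) is B#; the 6th of Fmin6 is D.
From B# to D: 2 semitones over a third = diminished.

diminished third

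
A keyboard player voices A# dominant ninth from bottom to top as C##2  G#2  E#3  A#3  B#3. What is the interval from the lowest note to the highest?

The outer voices are C##2 and B#3.
From C## to B#: 22 semitones over a fourteenth = minor.

minor fourteenth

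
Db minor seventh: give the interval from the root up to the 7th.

minor 7th

Db-7: Db, Fb, Ab, Cb.
That puts Db below Cb.
Db up to Cb is 10 semitones, a half step narrower than a major seventh, so the interval is minor.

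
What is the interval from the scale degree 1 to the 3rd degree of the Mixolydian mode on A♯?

major third

Spelling the Mixolydian mode on A♯: A♯ B♯ C𝄪 D♯ E♯ F𝄪 G♯.
The scale degree 1 is A♯ and the scale degree 3 is C𝄪.
A♯ up to C𝄪 spans 3 letter names and 4 semitones — a major third.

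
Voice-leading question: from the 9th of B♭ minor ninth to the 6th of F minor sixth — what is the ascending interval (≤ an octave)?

major second

The 9th of B♭ minor ninth is C; the 6th of F minor sixth is D.
Counting 2 letters and 2 half steps from C gives a major second.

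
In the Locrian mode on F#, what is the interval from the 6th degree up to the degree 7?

major second

The scale runs F# G A B C D E.
So we need the interval from D up to E.
Counting 2 letters and 2 half steps from D gives a major second.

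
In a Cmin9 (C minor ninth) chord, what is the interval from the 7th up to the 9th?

Cmin9 is spelled C-E♭-G-B♭-D.
So we need the interval from B♭ up to D.
Counting 3 letters and 4 half steps from B♭ gives a major third.

major third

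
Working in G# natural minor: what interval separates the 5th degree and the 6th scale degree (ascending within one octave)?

minor 2nd

G# natural minor: G# A# B C# D# E F#.
So we need the interval from D# up to E.
From D# to E: 1 semitone over a second = minor.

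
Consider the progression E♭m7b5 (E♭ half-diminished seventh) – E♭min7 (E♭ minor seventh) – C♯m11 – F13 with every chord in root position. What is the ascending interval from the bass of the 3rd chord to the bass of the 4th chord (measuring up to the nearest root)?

The roots are C♯ and F.
C♯ up to F is 4 semitones, a half step narrower than a perfect fourth, so the interval is diminished.

diminished fourth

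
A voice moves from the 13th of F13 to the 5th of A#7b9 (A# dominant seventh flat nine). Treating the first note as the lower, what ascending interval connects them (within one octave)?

augmented second

F13 has D as its 13th, and A#7b9 (A# dominant seventh flat nine) has E# as its 5th.
2 letter names make it a second; at 3 semitones (a half step wider than major) the quality is augmented.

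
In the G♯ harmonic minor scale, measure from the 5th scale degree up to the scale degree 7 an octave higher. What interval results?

major tenth

Spelling the G♯ harmonic minor scale: G♯ A♯ B C♯ D♯ E F𝄪.
5th scale degree = D♯; scale degree 7 (up an octave) = F𝄪.
D♯ up to F𝄪 spans 10 letter names and 16 semitones — a major tenth.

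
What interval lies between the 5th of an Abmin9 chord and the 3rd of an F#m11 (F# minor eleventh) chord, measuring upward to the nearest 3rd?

augmented fourth

Abmin9 has Eb as its 5th, and F#m11 (F# minor eleventh) has A as its 3rd.
4 letter names make it a fourth; at 6 semitones (a half step wider than perfect) the quality is augmented.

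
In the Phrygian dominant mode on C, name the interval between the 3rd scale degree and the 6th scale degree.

The scale runs C D♭ E F G A♭ B♭.
The 3rd scale degree is E and the scale degree 6 is A♭.
4 letter names make it a fourth; at 4 semitones (a half step narrower than perfect) the quality is diminished.

diminished fourth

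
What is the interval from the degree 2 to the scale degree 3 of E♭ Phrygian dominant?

E♭ phrygian dominant: E♭ F♭ G A♭ B♭ C♭ D♭.
Degree 2 = F♭; scale degree 3 = G.
F♭ up to G is 3 semitones, a half step wider than a major second, so the interval is augmented.

A2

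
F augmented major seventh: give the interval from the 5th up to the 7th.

The chord tones of F+maj7 are F–A–C♯–E.
5th = C♯; 7th = E.
From C♯ to E: 3 semitones over a third = minor.

m3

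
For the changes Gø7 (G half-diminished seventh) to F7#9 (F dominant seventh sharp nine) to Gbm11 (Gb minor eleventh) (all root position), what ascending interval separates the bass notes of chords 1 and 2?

The roots are G and F.
G up to F is 10 semitones, a half step narrower than a major seventh, so the interval is minor.

m7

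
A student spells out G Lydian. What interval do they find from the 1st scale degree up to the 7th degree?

major seventh

The scale runs G A B C♯ D E F♯.
So we need the interval from G up to F♯.
G up to F♯ spans 7 letter names and 11 semitones — a major seventh.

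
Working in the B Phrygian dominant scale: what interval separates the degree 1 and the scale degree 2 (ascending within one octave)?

minor second

Spelling the B Phrygian dominant scale: B C D# E F# G A.
Degree 1 = B; scale degree 2 = C.
From B to C: 1 semitone over a second = minor.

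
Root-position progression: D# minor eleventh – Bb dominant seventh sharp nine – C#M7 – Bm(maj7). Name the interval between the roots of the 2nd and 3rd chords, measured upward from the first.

augmented second

The roots are Bb and C#.
From Bb to C#: 3 semitones over a second = augmented.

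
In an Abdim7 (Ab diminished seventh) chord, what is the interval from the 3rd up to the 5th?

Ab°7 (Ab diminished seventh): Ab, Cb, Ebb, Gbb.
The 3rd is Cb and the 5th is Ebb.
Cb up to Ebb is 3 semitones, a half step narrower than a major third, so the interval is minor.

m3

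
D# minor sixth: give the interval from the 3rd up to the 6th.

augmented 4th

The chord tones of D#m6 are D#, F#, A#, B#.
3rd = F#; 6th = B#.
4 letter names make it a fourth; at 6 semitones (a half step wider than perfect) the quality is augmented.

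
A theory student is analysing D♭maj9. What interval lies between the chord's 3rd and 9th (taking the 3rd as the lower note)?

D♭maj9 (D♭ major ninth): D♭–F–A♭–C–E♭.
So we need the interval from F up to E♭.
F up to E♭ is 10 semitones, a half step narrower than a major seventh, so the interval is minor.

minor seventh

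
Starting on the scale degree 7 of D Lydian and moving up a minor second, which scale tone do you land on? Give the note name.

D

The scale is D E F# G# A B C#.
The scale degree 7 is C#; a minor second above that is D — scale degree 1.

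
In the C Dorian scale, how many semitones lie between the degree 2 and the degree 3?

The scale is C D Eb F G A Bb.
D up to Eb is a minor second — 1 semitone.

1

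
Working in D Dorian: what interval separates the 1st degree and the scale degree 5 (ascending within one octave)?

The scale runs D E F G A B C.
The 1st degree is D and the scale degree 5 is A.
Counting 5 letters and 7 half steps from D gives a perfect fifth.

perfect 5th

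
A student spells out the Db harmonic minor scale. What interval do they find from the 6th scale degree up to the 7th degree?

Spelling the Db harmonic minor scale: Db Eb Fb Gb Ab Bbb C.
So we need the interval from Bbb up to C.
From Bbb to C: 3 semitones over a second = augmented.

augmented 2nd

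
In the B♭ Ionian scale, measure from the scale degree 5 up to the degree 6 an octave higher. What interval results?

major ninth

The scale runs B♭ C D E♭ F G A.
So we need the interval from F up to G.
Counting 9 letters and 14 half steps from F gives a major ninth.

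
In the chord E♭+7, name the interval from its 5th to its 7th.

diminished 3rd

The chord tones of E♭7#5 are E♭-G-B-D♭.
That puts B below D♭.
From B to D♭: 2 semitones over a third = diminished.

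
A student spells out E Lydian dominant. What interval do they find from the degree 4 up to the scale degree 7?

The scale runs E F# G# A# B C# D.
So we need the interval from A# up to D.
4 letter names make it a fourth; at 4 semitones (a half step narrower than perfect) the quality is diminished.

d4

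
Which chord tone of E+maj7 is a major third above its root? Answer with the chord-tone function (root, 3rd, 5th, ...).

3rd

Emaj7#5 (E augmented major seventh) is spelled E–G#–B#–D#.
The root is E. A major third above E is G#.
G# is the chord's 3rd.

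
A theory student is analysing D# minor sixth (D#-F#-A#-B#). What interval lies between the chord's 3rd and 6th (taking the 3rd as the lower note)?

augmented fourth

That puts F# below B#.
4 letter names make it a fourth; at 6 semitones (a half step wider than perfect) the quality is augmented.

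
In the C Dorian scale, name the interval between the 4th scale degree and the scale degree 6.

major third

C dorian: C D Eb F G A Bb.
The 4th scale degree is F and the scale degree 6 is A.
From F to A is 4 semitones, exactly the major third.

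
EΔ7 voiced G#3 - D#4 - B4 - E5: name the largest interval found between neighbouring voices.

Adjacent intervals: G#3→D#4 = perfect fifth; D#4→B4 = minor sixth; B4→E5 = perfect fourth.
The largest is D#4 to B4, a minor sixth (8 semitones).

minor sixth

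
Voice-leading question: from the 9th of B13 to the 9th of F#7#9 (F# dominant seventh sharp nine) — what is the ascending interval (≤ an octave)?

B13 has C# as its 9th, and F#7#9 (F# dominant seventh sharp nine) has G## as its 9th.
From C# to G##: 8 semitones over a fifth = augmented.

augmented fifth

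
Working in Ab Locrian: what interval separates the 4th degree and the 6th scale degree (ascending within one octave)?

Ab locrian: Ab Bbb Cb Db Ebb Fb Gb.
That puts Db below Fb.
3 letter names make it a third; at 3 semitones (a half step narrower than major) the quality is minor.

minor third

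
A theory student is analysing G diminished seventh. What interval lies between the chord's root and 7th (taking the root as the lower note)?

d7

G°7 is spelled G Bb Db Fb.
The root is G and the 7th is Fb.
7 letter names make it a seventh; at 9 semitones (a whole step narrower than major) the quality is diminished.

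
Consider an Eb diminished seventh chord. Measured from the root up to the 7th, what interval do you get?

Eb°7 is spelled Eb–Gb–Bbb–Dbb.
So we need the interval from Eb up to Dbb.
From Eb to Dbb: 9 semitones over a seventh = diminished.

diminished 7th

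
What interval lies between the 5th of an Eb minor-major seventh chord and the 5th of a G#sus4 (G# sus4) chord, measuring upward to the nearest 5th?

The 5th of Eb minor-major seventh is Bb; the 5th of G#sus4 (G# sus4) is D#.
Bb up to D# is 5 semitones, a half step wider than a major third, so the interval is augmented.

augmented 3rd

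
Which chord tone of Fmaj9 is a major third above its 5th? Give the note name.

The chord tones of Fmaj9 (F major ninth) are F A C E G.
The 5th is C. A major third above C is E.
E is the chord's 7th.

E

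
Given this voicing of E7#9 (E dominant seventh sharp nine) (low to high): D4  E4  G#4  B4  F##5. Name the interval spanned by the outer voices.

The outer voices are D4 and F##5.
From D to F##: 17 semitones over a tenth = augmented.

augmented tenth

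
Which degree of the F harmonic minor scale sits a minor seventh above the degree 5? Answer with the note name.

The scale is F G A♭ B♭ C D♭ E.
The degree 5 is C; a minor seventh above that is B♭ — scale degree 4.

Bb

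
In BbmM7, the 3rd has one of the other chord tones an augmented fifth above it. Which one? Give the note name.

A

Spelling the chord: Bb Db F A.
The 3rd is Db. An augmented fifth above Db is A.
A is the chord's 7th.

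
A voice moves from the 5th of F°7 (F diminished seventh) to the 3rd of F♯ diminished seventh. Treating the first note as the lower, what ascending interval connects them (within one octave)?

augmented sixth

F°7 (F diminished seventh) has C♭ as its 5th, and F♯ diminished seventh has A as its 3rd.
From C♭ to A: 10 semitones over a sixth = augmented.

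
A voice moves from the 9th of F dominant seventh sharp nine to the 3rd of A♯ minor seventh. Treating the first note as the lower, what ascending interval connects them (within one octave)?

perfect fourth

F dominant seventh sharp nine has G♯ as its 9th, and A♯ minor seventh has C♯ as its 3rd.
Counting 4 letters and 5 half steps from G♯ gives a perfect fourth.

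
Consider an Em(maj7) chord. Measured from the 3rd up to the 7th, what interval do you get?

The chord tones of EmM7 (E minor-major seventh) are E–G–B–D#.
So we need the interval from G up to D#.
5 letter names make it a fifth; at 8 semitones (a half step wider than perfect) the quality is augmented.

A5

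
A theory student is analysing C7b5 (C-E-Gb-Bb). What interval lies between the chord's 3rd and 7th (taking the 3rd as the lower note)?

So we need the interval from E up to Bb.
5 letter names make it a fifth; at 6 semitones (a half step narrower than perfect) the quality is diminished.

diminished fifth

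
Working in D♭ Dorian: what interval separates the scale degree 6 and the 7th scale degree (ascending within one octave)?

The scale runs D♭ E♭ F♭ G♭ A♭ B♭ C♭.
So we need the interval from B♭ up to C♭.
From B♭ to C♭: 1 semitone over a second = minor.

minor second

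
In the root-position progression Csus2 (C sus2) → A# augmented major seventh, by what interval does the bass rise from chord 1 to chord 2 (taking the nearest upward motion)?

augmented sixth

The roots are C and A#.
C up to A# is 10 semitones, a half step wider than a major sixth, so the interval is augmented.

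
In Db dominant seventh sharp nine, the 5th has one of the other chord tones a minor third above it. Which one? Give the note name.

Db7#9: Db F Ab Cb E.
The 5th is Ab. A minor third above Ab is Cb.
Cb is the chord's 7th.

Cb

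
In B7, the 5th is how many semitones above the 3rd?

B dominant seventh: B-D♯-F♯-A.
D♯ to F♯ is a minor third: 3 semitones.

3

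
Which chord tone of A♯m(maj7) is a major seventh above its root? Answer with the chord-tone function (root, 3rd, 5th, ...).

7th

A♯ minor-major seventh is spelled A♯ C♯ E♯ G𝄪.
The root is A♯. A major seventh above A♯ is G𝄪.
G𝄪 is the chord's 7th.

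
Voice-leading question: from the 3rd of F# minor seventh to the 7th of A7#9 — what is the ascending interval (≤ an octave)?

F# minor seventh has A as its 3rd, and A7#9 has G as its 7th.
A up to G is 10 semitones, a half step narrower than a major seventh, so the interval is minor.

m7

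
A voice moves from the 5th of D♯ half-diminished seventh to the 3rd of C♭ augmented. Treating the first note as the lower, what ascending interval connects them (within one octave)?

diminished fifth

The 5th of D♯ half-diminished seventh is A; the 3rd of C♭ augmented is E♭.
5 letter names make it a fifth; at 6 semitones (a half step narrower than perfect) the quality is diminished.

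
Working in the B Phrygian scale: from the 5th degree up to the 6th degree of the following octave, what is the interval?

Spelling the B Phrygian scale: B C D E F♯ G A.
So we need the interval from F♯ up to G.
9 letter names make it a ninth; at 13 semitones (a half step narrower than major) the quality is minor.

minor ninth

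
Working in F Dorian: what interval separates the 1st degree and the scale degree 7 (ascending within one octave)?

minor seventh

Spelling F Dorian: F G Ab Bb C D Eb.
So we need the interval from F up to Eb.
7 letter names make it a seventh; at 10 semitones (a half step narrower than major) the quality is minor.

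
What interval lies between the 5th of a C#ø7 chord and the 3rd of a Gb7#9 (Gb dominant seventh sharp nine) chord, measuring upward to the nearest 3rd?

minor third

C#ø7 has G as its 5th, and Gb7#9 (Gb dominant seventh sharp nine) has Bb as its 3rd.
3 letter names make it a third; at 3 semitones (a half step narrower than major) the quality is minor.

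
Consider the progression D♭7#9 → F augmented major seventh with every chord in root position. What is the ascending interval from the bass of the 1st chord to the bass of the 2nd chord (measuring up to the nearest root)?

The roots are D♭ and F.
D♭ up to F spans 3 letter names and 4 semitones — a major third.

major third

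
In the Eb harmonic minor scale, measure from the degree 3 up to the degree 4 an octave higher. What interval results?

The scale runs Eb F Gb Ab Bb Cb D.
So we need the interval from Gb up to Ab.
From Gb to Ab is 14 semitones, exactly the major ninth.

major ninth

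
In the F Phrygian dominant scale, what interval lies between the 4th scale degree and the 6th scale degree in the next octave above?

F phrygian dominant: F Gb A Bb C Db Eb.
The 4th scale degree is Bb and the 6th scale degree (up an octave) is Db.
Bb up to Db is 15 semitones, a half step narrower than a major tenth, so the interval is minor.

m10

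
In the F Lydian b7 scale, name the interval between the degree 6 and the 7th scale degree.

minor 2nd

F lydian dominant: F G A B C D Eb.
Degree 6 = D; degree 7 = Eb.
From D to Eb: 1 semitone over a second = minor.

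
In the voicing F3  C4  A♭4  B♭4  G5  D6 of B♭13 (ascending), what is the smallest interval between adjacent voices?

M2

Adjacent intervals: F3→C4 = perfect fifth; C4→A♭4 = minor sixth; A♭4→B♭4 = major second; B♭4→G5 = major sixth; G5→D6 = perfect fifth.
The smallest is A♭4 to B♭4, a major second (2 semitones).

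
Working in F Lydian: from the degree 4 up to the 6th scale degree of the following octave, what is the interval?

The scale runs F G A B C D E.
So we need the interval from B up to D.
From B to D: 15 semitones over a tenth = minor.

m10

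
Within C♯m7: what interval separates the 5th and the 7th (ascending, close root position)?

The chord tones of C♯min7 (C♯ minor seventh) are C♯-E-G♯-B.
5th = G♯; 7th = B.
G♯ up to B is 3 semitones, a half step narrower than a major third, so the interval is minor.

minor 3rd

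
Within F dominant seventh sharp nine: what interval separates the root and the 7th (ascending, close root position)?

Spelling the chord: F–A–C–E♭–G♯.
So we need the interval from F up to E♭.
F up to E♭ is 10 semitones, a half step narrower than a major seventh, so the interval is minor.

m7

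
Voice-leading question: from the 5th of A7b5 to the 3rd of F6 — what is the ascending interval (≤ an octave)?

A7b5 has Eb as its 5th, and F6 has A as its 3rd.
From Eb to A: 6 semitones over a fourth = augmented.

A4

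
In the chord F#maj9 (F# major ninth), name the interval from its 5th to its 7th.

major 3rd

F# major ninth: F# A# C# E# G#.
That puts C# below E#.
C# up to E# spans 3 letter names and 4 semitones — a major third.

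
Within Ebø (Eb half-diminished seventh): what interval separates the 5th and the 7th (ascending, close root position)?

Ebø7 (Eb half-diminished seventh) is spelled Eb-Gb-Bbb-Db.
5th = Bbb; 7th = Db.
Counting 3 letters and 4 half steps from Bbb gives a major third.

M3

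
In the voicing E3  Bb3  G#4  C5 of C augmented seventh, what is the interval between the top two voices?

Those voices are G#4 and C5.
4 letter names make it a fourth; at 4 semitones (a half step narrower than perfect) the quality is diminished.

diminished fourth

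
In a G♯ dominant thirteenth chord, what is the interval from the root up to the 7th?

minor 7th

Spelling the chord: G♯, B♯, D♯, F♯, A♯, E♯.
The root is G♯ and the 7th is F♯.
From G♯ to F♯: 10 semitones over a seventh = minor.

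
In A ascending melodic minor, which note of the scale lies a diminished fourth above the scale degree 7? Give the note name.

The scale is A B C D E F# G#.
The scale degree 7 is G#; a diminished fourth above that is C — scale degree 3.

C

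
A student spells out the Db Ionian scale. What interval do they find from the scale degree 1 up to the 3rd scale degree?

Db major: Db Eb F Gb Ab Bb C.
The scale degree 1 is Db and the degree 3 is F.
Counting 3 letters and 4 half steps from Db gives a major third.

major third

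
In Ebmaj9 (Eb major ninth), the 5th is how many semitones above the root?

Spelling the chord: Eb-G-Bb-D-F.
Eb to Bb is a perfect fifth: 7 semitones.

7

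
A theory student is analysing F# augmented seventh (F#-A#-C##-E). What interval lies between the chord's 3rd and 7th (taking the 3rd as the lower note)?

So we need the interval from A# up to E.
5 letter names make it a fifth; at 6 semitones (a half step narrower than perfect) the quality is diminished.

diminished fifth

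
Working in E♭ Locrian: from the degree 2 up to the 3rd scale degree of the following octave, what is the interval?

major ninth

The scale runs E♭ F♭ G♭ A♭ B𝄫 C♭ D♭.
The degree 2 is F♭ and the 3rd scale degree (up an octave) is G♭.
From F♭ to G♭ is 14 semitones, exactly the major ninth.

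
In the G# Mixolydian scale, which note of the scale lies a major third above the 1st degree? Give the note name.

The scale is G# A# B# C# D# E# F#.
The 1st degree is G#; a major third above that is B# — scale degree 3.

B#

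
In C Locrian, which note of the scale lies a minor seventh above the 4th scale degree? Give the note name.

Eb

The scale is C Db Eb F Gb Ab Bb.
The 4th scale degree is F; a minor seventh above that is Eb — scale degree 3.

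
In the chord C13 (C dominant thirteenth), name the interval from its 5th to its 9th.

P5

C13 is spelled C, E, G, Bb, D, A.
So we need the interval from G up to D.
Counting 5 letters and 7 half steps from G gives a perfect fifth.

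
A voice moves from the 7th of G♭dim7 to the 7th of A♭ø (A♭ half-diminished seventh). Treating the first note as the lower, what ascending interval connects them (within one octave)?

augmented second

The 7th of G♭dim7 is F𝄫; the 7th of A♭ø (A♭ half-diminished seventh) is G♭.
2 letter names make it a second; at 3 semitones (a half step wider than major) the quality is augmented.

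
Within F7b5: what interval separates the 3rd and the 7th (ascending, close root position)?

F dominant seventh flat five: F A Cb Eb.
That puts A below Eb.
From A to Eb: 6 semitones over a fifth = diminished.
That tritone between 3rd and 7th is what gives the dominant seventh its pull toward resolution.

diminished fifth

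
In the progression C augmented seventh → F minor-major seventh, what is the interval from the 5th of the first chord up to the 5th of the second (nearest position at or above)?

diminished fourth

C augmented seventh has G# as its 5th, and F minor-major seventh has C as its 5th.
From G# to C: 4 semitones over a fourth = diminished.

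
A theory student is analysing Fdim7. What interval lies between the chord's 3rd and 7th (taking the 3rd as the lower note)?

F diminished seventh is spelled F A♭ C♭ E𝄫.
So we need the interval from A♭ up to E𝄫.
5 letter names make it a fifth; at 6 semitones (a half step narrower than perfect) the quality is diminished.

diminished 5th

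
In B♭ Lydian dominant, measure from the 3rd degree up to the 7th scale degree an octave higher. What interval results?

Spelling B♭ Lydian dominant: B♭ C D E F G A♭.
So we need the interval from D up to A♭.
From D to A♭: 18 semitones over a twelfth = diminished.

d12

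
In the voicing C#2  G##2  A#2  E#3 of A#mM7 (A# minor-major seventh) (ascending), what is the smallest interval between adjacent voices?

Adjacent intervals: C#2→G##2 = augmented fifth; G##2→A#2 = minor second; A#2→E#3 = perfect fifth.
The smallest is G##2 to A#2, a minor second (1 semitone).

minor 2nd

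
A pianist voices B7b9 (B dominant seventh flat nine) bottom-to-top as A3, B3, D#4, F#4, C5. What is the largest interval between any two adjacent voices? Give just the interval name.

diminished fifth

Adjacent intervals: A3→B3 = major second; B3→D#4 = major third; D#4→F#4 = minor third; F#4→C5 = diminished fifth.
The largest is F#4 to C5, a diminished fifth (6 semitones).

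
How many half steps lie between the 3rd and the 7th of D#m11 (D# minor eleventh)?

7

The chord tones of D#m11 are D#-F#-A#-C#-E#-G#.
F# to C# is a perfect fifth: 7 semitones.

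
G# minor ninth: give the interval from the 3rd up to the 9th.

major seventh

G#min9 (G# minor ninth): G# B D# F# A#.
3rd = B; 9th = A#.
B up to A# spans 7 letter names and 11 semitones — a major seventh.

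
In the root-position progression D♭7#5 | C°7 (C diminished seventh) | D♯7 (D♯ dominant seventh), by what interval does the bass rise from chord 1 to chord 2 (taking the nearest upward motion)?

The roots are D♭ and C.
D♭ up to C spans 7 letter names and 11 semitones — a major seventh.

M7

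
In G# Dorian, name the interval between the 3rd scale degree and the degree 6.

The scale runs G# A# B C# D# E# F#.
3rd scale degree = B; 6th scale degree = E#.
4 letter names make it a fourth; at 6 semitones (a half step wider than perfect) the quality is augmented.

A4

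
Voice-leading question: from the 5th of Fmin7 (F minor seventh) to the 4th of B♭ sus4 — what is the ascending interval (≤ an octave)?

The 5th of Fmin7 (F minor seventh) is C; the 4th of B♭ sus4 is E♭.
C up to E♭ is 3 semitones, a half step narrower than a major third, so the interval is minor.

minor 3rd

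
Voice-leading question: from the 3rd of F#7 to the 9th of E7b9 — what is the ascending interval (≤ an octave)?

F#7 has A# as its 3rd, and E7b9 has F as its 9th.
6 letter names make it a sixth; at 7 semitones (a whole step narrower than major) the quality is diminished.

d6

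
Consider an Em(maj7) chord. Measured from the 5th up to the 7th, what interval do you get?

major third

Spelling the chord: E–G–B–D♯.
5th = B; 7th = D♯.
Counting 3 letters and 4 half steps from B gives a major third.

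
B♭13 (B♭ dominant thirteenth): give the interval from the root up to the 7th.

The chord tones of B♭13 (B♭ dominant thirteenth) are B♭, D, F, A♭, C, G.
The root is B♭ and the 7th is A♭.
B♭ up to A♭ is 10 semitones, a half step narrower than a major seventh, so the interval is minor.

minor 7th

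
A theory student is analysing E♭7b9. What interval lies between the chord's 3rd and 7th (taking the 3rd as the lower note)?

Spelling the chord: E♭-G-B♭-D♭-F♭.
The 3rd is G and the 7th is D♭.
From G to D♭: 6 semitones over a fifth = diminished.

d5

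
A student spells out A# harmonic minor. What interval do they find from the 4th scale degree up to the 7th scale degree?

augmented fourth

The scale runs A# B# C# D# E# F# G##.
4th scale degree = D#; 7th scale degree = G##.
From D# to G##: 6 semitones over a fourth = augmented.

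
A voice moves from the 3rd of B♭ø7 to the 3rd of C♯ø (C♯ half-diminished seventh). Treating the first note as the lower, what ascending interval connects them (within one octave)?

augmented second

The 3rd of B♭ø7 is D♭; the 3rd of C♯ø (C♯ half-diminished seventh) is E.
D♭ up to E is 3 semitones, a half step wider than a major second, so the interval is augmented.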